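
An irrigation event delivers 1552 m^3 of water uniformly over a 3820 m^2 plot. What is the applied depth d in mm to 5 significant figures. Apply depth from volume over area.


Approach: apply depth from volume over area, d = (V/A)*1000.
d = (1552 / 3820) * 1000 = 406.28 mm
Therefore the applied depth d = 406.28 mm.


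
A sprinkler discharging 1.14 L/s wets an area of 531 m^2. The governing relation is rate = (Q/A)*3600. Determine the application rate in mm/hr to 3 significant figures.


rate = (1.14 / 531) * 3600 = 7.73 mm/hr
Therefore the application rate = 7.73 mm/hr.


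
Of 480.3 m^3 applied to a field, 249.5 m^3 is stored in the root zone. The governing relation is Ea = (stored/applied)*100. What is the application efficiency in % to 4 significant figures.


Ea = (249.5/480.3)*100 = 51.95 %
Therefore the application efficiency = 51.95 %.


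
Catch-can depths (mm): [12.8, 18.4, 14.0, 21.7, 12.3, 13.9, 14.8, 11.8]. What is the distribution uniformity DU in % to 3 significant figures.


Approach: apply the low-quarter distribution uniformity, DU = (mean of lowest quarter of readings / overall mean)*100.
sorted lowest 2 of 8: [11.8, 12.3] -> mean = 12.050 mm
overall mean = 14.963 mm
DU = (12.050/14.963)*100 = 80.5 %
Therefore the distribution uniformity DU = 80.5 %.


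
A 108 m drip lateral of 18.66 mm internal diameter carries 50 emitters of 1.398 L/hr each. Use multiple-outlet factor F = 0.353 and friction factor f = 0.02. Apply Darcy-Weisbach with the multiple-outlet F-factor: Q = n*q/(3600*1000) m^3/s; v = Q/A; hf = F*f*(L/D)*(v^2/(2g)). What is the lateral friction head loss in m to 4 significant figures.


Q = 50*1.398/(3600*1000) = 1.94167e-05 m^3/s
A = pi*(18.66e-3/2)^2 = 2.73472e-04 m^2, so v = Q/A = 0.0710005 m/s
hf = 0.353*0.02*(108/0.01866)*(0.0710005^2/(2*9.81)) = 0.01050 m
Therefore the lateral friction head loss = 0.01050 m.


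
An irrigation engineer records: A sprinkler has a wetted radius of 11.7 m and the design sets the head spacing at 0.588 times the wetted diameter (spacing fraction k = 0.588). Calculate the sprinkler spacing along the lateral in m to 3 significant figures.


Approach: apply the sprinkler spacing rule (spacing as a fraction of wetted diameter), S = k*(2*R).
S = 0.588 * (2 * 11.7) = 13.8 m
Therefore the sprinkler spacing along the lateral = 13.8 m.


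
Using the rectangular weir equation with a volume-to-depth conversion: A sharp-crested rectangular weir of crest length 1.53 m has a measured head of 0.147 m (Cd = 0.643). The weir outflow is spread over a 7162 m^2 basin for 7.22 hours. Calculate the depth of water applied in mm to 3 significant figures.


Approach: apply the rectangular weir equation with a volume-to-depth conversion, Q = (2/3)*Cd*L*sqrt(2g)*H^1.5; d = Q*t/A * 1000.
Step 1 — weir discharge:
  Q = (2/3)*0.643*1.53*sqrt(2*9.81)*0.147^1.5 = 0.16373 m^3/s
Step 2 — volume: V = 0.16373 * 7.22*3600 = 4255.8 m^3
Step 3 — depth: d = V/A * 1000 = 4255.8/7162 * 1000 = 594 mm
Therefore the depth of water applied = 594 mm.


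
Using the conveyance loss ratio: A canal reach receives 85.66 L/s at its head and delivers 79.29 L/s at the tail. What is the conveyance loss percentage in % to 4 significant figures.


Approach: apply the conveyance loss ratio, loss% = ((Q_head - Q_tail)/Q_head)*100.
loss = ((85.66 - 79.29)/85.66)*100 = 7.436 %
Therefore the conveyance loss percentage = 7.436 %.


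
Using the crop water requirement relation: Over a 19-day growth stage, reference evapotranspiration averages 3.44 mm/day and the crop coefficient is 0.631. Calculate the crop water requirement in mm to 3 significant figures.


Approach: apply the crop water requirement relation, CWR = ET0 * Kc * days.
CWR = 3.44 * 0.631 * 19 = 41.2 mm
Therefore the crop water requirement = 41.2 mm.


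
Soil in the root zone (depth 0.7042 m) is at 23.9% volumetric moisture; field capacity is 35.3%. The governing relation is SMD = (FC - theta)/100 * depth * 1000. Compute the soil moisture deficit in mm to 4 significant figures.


SMD = (35.3 - 23.9)/100 * 0.7042 * 1000 = 80.28 mm
Therefore the soil moisture deficit = 80.28 mm.


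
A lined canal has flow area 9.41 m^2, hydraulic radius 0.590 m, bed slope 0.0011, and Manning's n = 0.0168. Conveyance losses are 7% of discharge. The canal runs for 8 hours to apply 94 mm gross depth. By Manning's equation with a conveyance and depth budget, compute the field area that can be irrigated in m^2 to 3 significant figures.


Approach: apply Manning's equation with a conveyance and depth budget, Q = (1/n)*A*R^(2/3)*S^(1/2); Q_field = Q*(1-loss); Area = Q_field*t/(d/1000).
Step 1 — canal discharge (Manning's equation):
  Q = (1/0.0168) * 9.41 * 0.590^(2/3) * 0.0011^(1/2) = 13.068 m^3/s
Step 2 — delivered flow: Q_field = 13.068*(1 - 7/100) = 12.153 m^3/s
Step 3 — volume delivered: V = 12.153 * 8*3600 = 350020 m^3
Step 4 — area served: A = V / (depth/1000) = 350020 / 0.094 = 3720000 m^2
Therefore the field area that can be irrigated = 3720000 m^2.


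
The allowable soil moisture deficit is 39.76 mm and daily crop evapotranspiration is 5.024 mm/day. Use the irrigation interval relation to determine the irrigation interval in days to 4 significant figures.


Approach: apply the irrigation interval relation, interval = SMD / ETc.
interval = 39.76 / 5.024 = 7.914 days
Therefore the irrigation interval = 7.914 days.


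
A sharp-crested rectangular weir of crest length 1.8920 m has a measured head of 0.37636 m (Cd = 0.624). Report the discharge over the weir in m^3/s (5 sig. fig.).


Approach: apply the rectangular weir equation, Q = (2/3)*Cd*L*sqrt(2g)*H^1.5.
Q = (2/3)*0.624*1.8920*sqrt(2*9.81)*0.37636^1.5 = 0.80495 m^3/s
Therefore the discharge over the weir = 0.80495 m^3/s.


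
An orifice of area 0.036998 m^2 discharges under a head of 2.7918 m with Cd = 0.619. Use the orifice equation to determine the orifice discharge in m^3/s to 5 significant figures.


Approach: apply the orifice equation, Q = Cd*A*sqrt(2*g*h).
Q = 0.619 * 0.036998 * sqrt(2*9.81*2.7918) = 0.16950 m^3/s
Therefore the orifice discharge = 0.16950 m^3/s.


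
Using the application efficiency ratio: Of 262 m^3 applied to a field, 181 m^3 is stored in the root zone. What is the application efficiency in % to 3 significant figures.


Approach: apply the application efficiency ratio, Ea = (stored/applied)*100.
Ea = (181/262)*100 = 69.1 %
Therefore the application efficiency = 69.1 %.


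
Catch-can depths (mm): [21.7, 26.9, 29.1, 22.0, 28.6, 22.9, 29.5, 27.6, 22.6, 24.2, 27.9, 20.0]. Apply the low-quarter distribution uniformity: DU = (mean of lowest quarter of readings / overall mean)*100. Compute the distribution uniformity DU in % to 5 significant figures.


sorted lowest 3 of 12: [20.0, 21.7, 22.0] -> mean = 21.23333 mm
overall mean = 25.25000 mm
DU = (21.23333/25.25000)*100 = 84.092 %
Therefore the distribution uniformity DU = 84.092 %.


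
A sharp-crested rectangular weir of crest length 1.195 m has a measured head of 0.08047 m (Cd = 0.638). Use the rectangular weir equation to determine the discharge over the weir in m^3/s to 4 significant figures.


Approach: apply the rectangular weir equation, Q = (2/3)*Cd*L*sqrt(2g)*H^1.5.
Q = (2/3)*0.638*1.195*sqrt(2*9.81)*0.08047^1.5 = 0.05139 m^3/s
Therefore the discharge over the weir = 0.05139 m^3/s.


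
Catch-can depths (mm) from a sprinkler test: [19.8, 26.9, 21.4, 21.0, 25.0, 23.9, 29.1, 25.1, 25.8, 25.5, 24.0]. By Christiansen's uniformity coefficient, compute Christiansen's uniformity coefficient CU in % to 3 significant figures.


Approach: apply Christiansen's uniformity coefficient, CU = (1 - mean_abs_deviation/mean)*100.
mean = 24.318 mm
mean |d_i - mean| = 2.0893 mm
CU = (1 - 2.0893/24.318)*100 = 91.4 %
Therefore Christiansen's uniformity coefficient CU = 91.4 %.


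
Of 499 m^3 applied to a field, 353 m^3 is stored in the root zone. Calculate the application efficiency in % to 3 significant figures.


Approach: apply the application efficiency ratio, Ea = (stored/applied)*100.
Ea = (353/499)*100 = 70.7 %
Therefore the application efficiency = 70.7 %.


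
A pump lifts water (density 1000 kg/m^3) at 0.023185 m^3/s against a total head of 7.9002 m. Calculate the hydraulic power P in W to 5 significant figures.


Approach: apply the hydraulic power relation, P = rho*g*Q*H.
P = 1000 * 9.81 * 0.023185 * 7.9002 = 1796.9 W
Therefore the hydraulic power P = 1796.9 W.


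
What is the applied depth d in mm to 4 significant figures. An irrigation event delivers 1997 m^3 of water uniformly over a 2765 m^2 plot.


Approach: apply depth from volume over area, d = (V/A)*1000.
d = (1997 / 2765) * 1000 = 722.2 mm
Therefore the applied depth d = 722.2 mm.


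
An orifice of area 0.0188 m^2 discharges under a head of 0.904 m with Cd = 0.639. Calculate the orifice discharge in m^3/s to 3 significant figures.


Approach: apply the orifice equation, Q = Cd*A*sqrt(2*g*h).
Q = 0.639 * 0.0188 * sqrt(2*9.81*0.904) = 0.0506 m^3/s
Therefore the orifice discharge = 0.0506 m^3/s.


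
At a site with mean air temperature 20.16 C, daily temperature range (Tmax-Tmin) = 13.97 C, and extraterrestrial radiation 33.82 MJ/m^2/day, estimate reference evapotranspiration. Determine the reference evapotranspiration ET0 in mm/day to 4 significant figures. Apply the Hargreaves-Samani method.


Approach: apply the Hargreaves-Samani method, ET0 = 0.0023*(Tmean+17.8)*sqrt(Tmax-Tmin)*0.408*Ra.
ET0 = 0.0023*(20.16+17.8)*sqrt(13.97)*0.408*33.82 = 4.503 mm/day
Therefore the reference evapotranspiration ET0 = 4.503 mm/day.


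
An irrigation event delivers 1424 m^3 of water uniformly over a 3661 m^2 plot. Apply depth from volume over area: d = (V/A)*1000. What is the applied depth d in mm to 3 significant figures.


d = (1424 / 3661) * 1000 = 389 mm
Therefore the applied depth d = 389 mm.


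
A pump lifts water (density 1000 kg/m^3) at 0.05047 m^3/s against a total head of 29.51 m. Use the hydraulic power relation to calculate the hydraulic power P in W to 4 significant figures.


Approach: apply the hydraulic power relation, P = rho*g*Q*H.
P = 1000 * 9.81 * 0.05047 * 29.51 = 14610 W
Therefore the hydraulic power P = 14610 W.


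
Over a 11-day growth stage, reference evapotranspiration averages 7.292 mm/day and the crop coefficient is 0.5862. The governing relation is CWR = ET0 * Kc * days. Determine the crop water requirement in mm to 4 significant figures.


CWR = 7.292 * 0.5862 * 11 = 47.02 mm
Therefore the crop water requirement = 47.02 mm.


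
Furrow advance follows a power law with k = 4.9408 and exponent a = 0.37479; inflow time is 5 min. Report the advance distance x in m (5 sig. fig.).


Approach: apply the power-law advance function, x = k*t^a.
x = 4.9408 * 5^0.37479 = 9.0316 m
Therefore the advance distance x = 9.0316 m.


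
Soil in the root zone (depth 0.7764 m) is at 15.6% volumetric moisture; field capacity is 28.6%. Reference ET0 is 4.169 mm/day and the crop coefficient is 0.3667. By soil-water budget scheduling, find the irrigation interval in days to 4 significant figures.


Approach: apply soil-water budget scheduling, SMD = (FC-theta)/100*depth*1000; ETc = ET0*Kc; interval = SMD/ETc.
Step 1 — soil moisture deficit:
  SMD = (28.6 - 15.6)/100 * 0.7764 * 1000 = 100.932 mm
Step 2 — daily crop ET (ETc = ET0*Kc):
  ETc = 4.169 * 0.3667 = 1.52877 mm/day
Step 3 — irrigation interval (SMD/ETc):
  interval = 100.932 / 1.52877 = 66.02 days
Therefore the irrigation interval = 66.02 days.


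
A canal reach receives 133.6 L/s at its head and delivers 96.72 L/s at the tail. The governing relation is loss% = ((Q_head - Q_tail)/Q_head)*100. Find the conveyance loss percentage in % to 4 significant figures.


loss = ((133.6 - 96.72)/133.6)*100 = 27.60 %
Therefore the conveyance loss percentage = 27.60 %.


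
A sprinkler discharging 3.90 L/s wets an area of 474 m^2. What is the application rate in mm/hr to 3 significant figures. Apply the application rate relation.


Approach: apply the application rate relation, rate = (Q/A)*3600.
rate = (3.90 / 474) * 3600 = 29.6 mm/hr
Therefore the application rate = 29.6 mm/hr.


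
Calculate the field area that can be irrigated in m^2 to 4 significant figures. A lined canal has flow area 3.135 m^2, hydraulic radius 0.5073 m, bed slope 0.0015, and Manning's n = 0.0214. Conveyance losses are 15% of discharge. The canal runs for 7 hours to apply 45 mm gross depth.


Approach: apply Manning's equation with a conveyance and depth budget, Q = (1/n)*A*R^(2/3)*S^(1/2); Q_field = Q*(1-loss); Area = Q_field*t/(d/1000).
Step 1 — canal discharge (Manning's equation):
  Q = (1/0.0214) * 3.135 * 0.5073^(2/3) * 0.0015^(1/2) = 3.60894 m^3/s
Step 2 — delivered flow: Q_field = 3.60894*(1 - 15/100) = 3.06760 m^3/s
Step 3 — volume delivered: V = 3.06760 * 7*3600 = 77303.4 m^3
Step 4 — area served: A = V / (depth/1000) = 77303.4 / 0.045 = 1718000 m^2
Therefore the field area that can be irrigated = 1718000 m^2.


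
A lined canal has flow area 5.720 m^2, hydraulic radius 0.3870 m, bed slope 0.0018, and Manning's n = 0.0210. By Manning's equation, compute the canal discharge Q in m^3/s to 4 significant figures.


Approach: apply Manning's equation, Q = (1/n)*A*R^(2/3)*S^(1/2).
Q = (1/0.0210) * 5.720 * 0.3870^(2/3) * 0.0018^(1/2) = 6.137 m^3/s
Therefore the canal discharge Q = 6.137 m^3/s.


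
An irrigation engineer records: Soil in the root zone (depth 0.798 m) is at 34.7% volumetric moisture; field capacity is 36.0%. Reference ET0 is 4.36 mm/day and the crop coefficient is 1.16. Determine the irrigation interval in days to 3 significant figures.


Approach: apply soil-water budget scheduling, SMD = (FC-theta)/100*depth*1000; ETc = ET0*Kc; interval = SMD/ETc.
Step 1 — soil moisture deficit:
  SMD = (36.0 - 34.7)/100 * 0.798 * 1000 = 10.374 mm
Step 2 — daily crop ET (ETc = ET0*Kc):
  ETc = 4.36 * 1.16 = 5.0576 mm/day
Step 3 — irrigation interval (SMD/ETc):
  interval = 10.374 / 5.0576 = 2.05 days
Therefore the irrigation interval = 2.05 days.


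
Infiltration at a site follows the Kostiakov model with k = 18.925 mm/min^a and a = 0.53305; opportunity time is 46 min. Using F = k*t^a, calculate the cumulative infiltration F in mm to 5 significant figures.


F = 18.925 * 46^0.53305 = 145.67 mm
Therefore the cumulative infiltration F = 145.67 mm.


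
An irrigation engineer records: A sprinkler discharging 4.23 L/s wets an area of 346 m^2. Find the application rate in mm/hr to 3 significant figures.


Approach: apply the application rate relation, rate = (Q/A)*3600.
rate = (4.23 / 346) * 3600 = 44.0 mm/hr
Therefore the application rate = 44.0 mm/hr.


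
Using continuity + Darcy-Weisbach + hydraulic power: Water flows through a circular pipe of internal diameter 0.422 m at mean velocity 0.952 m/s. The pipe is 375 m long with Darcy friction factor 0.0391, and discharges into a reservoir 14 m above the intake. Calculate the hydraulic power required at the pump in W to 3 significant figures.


Approach: apply continuity + Darcy-Weisbach + hydraulic power, Q = A*v; hf = f*(L/D)*(v^2/(2g)); H = static + hf; P = rho*g*Q*H.
Step 1 — flow rate (continuity, Q = A*v):
  A = pi*(0.422/2)^2 = 0.13987 m^2
  Q = 0.13987 * 0.952 = 0.13315 m^3/s
Step 2 — friction head loss (Darcy-Weisbach):
  hf = 0.0391 * (375/0.422) * (0.952^2 / (2*9.81))
  hf = 1.6050 m
Step 3 — total head: H = 14 + 1.6050 = 15.605 m
Step 4 — hydraulic power (P = rho*g*Q*H):
  P = 1000 * 9.81 * 0.13315 * 15.605 = 20400 W
Therefore the hydraulic power required at the pump = 20400 W.


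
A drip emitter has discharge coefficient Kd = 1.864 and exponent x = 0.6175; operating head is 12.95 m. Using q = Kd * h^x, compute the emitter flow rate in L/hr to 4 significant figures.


q = 1.864 * 12.95^0.6175 = 9.063 L/hr
Therefore the emitter flow rate = 9.063 L/hr.


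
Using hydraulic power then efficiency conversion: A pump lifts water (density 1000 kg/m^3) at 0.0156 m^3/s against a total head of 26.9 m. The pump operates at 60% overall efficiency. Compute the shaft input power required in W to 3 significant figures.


Approach: apply hydraulic power then efficiency conversion, P = rho*g*Q*H; P_in = P/eta.
Step 1 — hydraulic power (P = rho*g*Q*H):
  P = 1000 * 9.81 * 0.0156 * 26.9 = 4116.7 W
Step 2 — input power: P_in = P/eta = 4116.7 / 0.6 = 6860 W
Therefore the shaft input power required = 6860 W.


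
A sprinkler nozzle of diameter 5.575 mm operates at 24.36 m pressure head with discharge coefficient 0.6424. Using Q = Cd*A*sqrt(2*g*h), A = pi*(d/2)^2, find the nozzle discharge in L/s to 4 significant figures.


A = pi*(5.575e-3/2)^2 = 2.44107e-05 m^2
Q = 0.6424 * 2.44107e-05 * sqrt(2*9.81*24.36) * 1000 = 0.3428 L/s
Therefore the nozzle discharge = 0.3428 L/s.


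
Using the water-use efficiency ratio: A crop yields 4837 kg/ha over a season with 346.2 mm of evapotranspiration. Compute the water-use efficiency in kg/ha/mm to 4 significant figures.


Approach: apply the water-use efficiency ratio, WUE = yield/ET.
WUE = 4837 / 346.2 = 13.97 kg/ha/mm
Therefore the water-use efficiency = 13.97 kg/ha/mm.


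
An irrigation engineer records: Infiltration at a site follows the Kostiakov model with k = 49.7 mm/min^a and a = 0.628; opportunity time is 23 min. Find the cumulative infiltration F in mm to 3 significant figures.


Approach: apply the Kostiakov infiltration equation, F = k*t^a.
F = 49.7 * 23^0.628 = 356 mm
Therefore the cumulative infiltration F = 356 mm.


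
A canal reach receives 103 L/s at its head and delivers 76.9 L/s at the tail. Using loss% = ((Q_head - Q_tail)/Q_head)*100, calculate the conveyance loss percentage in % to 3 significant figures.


loss = ((103 - 76.9)/103)*100 = 25.3 %
Therefore the conveyance loss percentage = 25.3 %.


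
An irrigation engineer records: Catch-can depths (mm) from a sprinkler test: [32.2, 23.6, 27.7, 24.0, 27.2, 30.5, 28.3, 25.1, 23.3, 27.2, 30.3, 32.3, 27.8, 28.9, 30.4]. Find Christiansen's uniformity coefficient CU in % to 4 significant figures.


Approach: apply Christiansen's uniformity coefficient, CU = (1 - mean_abs_deviation/mean)*100.
mean = 27.9200 mm
mean |d_i - mean| = 2.32800 mm
CU = (1 - 2.32800/27.9200)*100 = 91.66 %
Therefore Christiansen's uniformity coefficient CU = 91.66 %.


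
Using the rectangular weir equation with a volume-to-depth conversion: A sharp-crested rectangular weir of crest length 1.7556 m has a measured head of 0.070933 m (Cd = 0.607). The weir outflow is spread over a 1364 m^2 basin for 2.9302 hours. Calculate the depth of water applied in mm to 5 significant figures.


Approach: apply the rectangular weir equation with a volume-to-depth conversion, Q = (2/3)*Cd*L*sqrt(2g)*H^1.5; d = Q*t/A * 1000.
Step 1 — weir discharge:
  Q = (2/3)*0.607*1.7556*sqrt(2*9.81)*0.070933^1.5 = 0.05944906 m^3/s
Step 2 — volume: V = 0.05944906 * 2.9302*3600 = 627.1115 m^3
Step 3 — depth: d = V/A * 1000 = 627.1115/1364 * 1000 = 459.76 mm
Therefore the depth of water applied = 459.76 mm.


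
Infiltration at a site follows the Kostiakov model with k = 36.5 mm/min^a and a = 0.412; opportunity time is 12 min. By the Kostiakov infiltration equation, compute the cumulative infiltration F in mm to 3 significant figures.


Approach: apply the Kostiakov infiltration equation, F = k*t^a.
F = 36.5 * 12^0.412 = 102 mm
Therefore the cumulative infiltration F = 102 mm.


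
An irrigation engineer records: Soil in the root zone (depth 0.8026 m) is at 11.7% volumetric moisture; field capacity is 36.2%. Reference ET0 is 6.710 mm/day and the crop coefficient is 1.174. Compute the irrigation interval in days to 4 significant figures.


Approach: apply soil-water budget scheduling, SMD = (FC-theta)/100*depth*1000; ETc = ET0*Kc; interval = SMD/ETc.
Step 1 — soil moisture deficit:
  SMD = (36.2 - 11.7)/100 * 0.8026 * 1000 = 196.637 mm
Step 2 — daily crop ET (ETc = ET0*Kc):
  ETc = 6.710 * 1.174 = 7.87754 mm/day
Step 3 — irrigation interval (SMD/ETc):
  interval = 196.637 / 7.87754 = 24.96 days
Therefore the irrigation interval = 24.96 days.


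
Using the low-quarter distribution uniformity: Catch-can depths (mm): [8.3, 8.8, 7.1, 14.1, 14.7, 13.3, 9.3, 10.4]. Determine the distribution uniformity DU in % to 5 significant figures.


Approach: apply the low-quarter distribution uniformity, DU = (mean of lowest quarter of readings / overall mean)*100.
sorted lowest 2 of 8: [7.1, 8.3] -> mean = 7.700000 mm
overall mean = 10.75000 mm
DU = (7.700000/10.75000)*100 = 71.628 %
Therefore the distribution uniformity DU = 71.628 %.


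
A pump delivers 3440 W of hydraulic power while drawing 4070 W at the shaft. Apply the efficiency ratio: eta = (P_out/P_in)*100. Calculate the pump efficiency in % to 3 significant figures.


eta = (3440 / 4070) * 100 = 84.5 %
Therefore the pump efficiency = 84.5 %.


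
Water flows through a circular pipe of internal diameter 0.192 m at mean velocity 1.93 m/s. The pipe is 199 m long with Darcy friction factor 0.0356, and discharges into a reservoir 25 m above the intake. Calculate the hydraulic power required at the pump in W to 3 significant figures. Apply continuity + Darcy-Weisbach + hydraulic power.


Approach: apply continuity + Darcy-Weisbach + hydraulic power, Q = A*v; hf = f*(L/D)*(v^2/(2g)); H = static + hf; P = rho*g*Q*H.
Step 1 — flow rate (continuity, Q = A*v):
  A = pi*(0.192/2)^2 = 0.028953 m^2
  Q = 0.028953 * 1.93 = 0.055879 m^3/s
Step 2 — friction head loss (Darcy-Weisbach):
  hf = 0.0356 * (199/0.192) * (1.93^2 / (2*9.81))
  hf = 7.0052 m
Step 3 — total head: H = 25 + 7.0052 = 32.005 m
Step 4 — hydraulic power (P = rho*g*Q*H):
  P = 1000 * 9.81 * 0.055879 * 32.005 = 17500 W
Therefore the hydraulic power required at the pump = 17500 W.


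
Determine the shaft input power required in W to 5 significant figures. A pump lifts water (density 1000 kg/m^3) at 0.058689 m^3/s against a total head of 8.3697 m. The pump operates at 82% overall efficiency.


Approach: apply hydraulic power then efficiency conversion, P = rho*g*Q*H; P_in = P/eta.
Step 1 — hydraulic power (P = rho*g*Q*H):
  P = 1000 * 9.81 * 0.058689 * 8.3697 = 4818.763 W
Step 2 — input power: P_in = P/eta = 4818.763 / 0.82 = 5876.5 W
Therefore the shaft input power required = 5876.5 W.


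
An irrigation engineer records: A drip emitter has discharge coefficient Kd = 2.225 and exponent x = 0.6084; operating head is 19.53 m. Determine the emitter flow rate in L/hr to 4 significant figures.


Approach: apply the emitter characteristic equation, q = Kd * h^x.
q = 2.225 * 19.53^0.6084 = 13.57 L/hr
Therefore the emitter flow rate = 13.57 L/hr.


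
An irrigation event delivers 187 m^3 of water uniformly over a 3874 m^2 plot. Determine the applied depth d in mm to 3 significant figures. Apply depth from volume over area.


Approach: apply depth from volume over area, d = (V/A)*1000.
d = (187 / 3874) * 1000 = 48.3 mm
Therefore the applied depth d = 48.3 mm.


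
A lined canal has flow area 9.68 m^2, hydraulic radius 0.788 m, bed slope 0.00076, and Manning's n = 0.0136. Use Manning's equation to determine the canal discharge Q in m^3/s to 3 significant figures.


Approach: apply Manning's equation, Q = (1/n)*A*R^(2/3)*S^(1/2).
Q = (1/0.0136) * 9.68 * 0.788^(2/3) * 0.00076^(1/2) = 16.7 m^3/s
Therefore the canal discharge Q = 16.7 m^3/s.


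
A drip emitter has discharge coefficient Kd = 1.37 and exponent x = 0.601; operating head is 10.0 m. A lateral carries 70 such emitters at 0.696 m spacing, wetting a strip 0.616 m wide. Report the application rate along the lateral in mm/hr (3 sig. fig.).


Approach: apply the emitter equation with a lateral mass balance, q = Kd*h^x; Q = n*q; rate = Q/(n*spacing*width).
Step 1 — single emitter flow (q = Kd*h^x):
  q = 1.37 * 10.0^0.601 = 5.4666 L/hr
Step 2 — total lateral flow: Q = 70 * 5.4666 = 382.66 L/hr
Step 3 — wetted area: A = 70 * 0.696 * 0.616 = 30.012 m^2
Step 4 — application rate: Q/A = 382.66/30.012 = 12.8 mm/hr
Therefore the application rate along the lateral = 12.8 mm/hr.


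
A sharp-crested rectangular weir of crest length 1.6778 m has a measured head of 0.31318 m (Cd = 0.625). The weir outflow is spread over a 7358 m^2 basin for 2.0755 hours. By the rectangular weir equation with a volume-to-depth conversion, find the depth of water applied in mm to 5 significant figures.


Approach: apply the rectangular weir equation with a volume-to-depth conversion, Q = (2/3)*Cd*L*sqrt(2g)*H^1.5; d = Q*t/A * 1000.
Step 1 — weir discharge:
  Q = (2/3)*0.625*1.6778*sqrt(2*9.81)*0.31318^1.5 = 0.5427121 m^3/s
Step 2 — volume: V = 0.5427121 * 2.0755*3600 = 4055.036 m^3
Step 3 — depth: d = V/A * 1000 = 4055.036/7358 * 1000 = 551.11 mm
Therefore the depth of water applied = 551.11 mm.


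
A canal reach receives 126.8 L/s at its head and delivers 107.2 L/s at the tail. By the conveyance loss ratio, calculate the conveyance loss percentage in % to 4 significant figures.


Approach: apply the conveyance loss ratio, loss% = ((Q_head - Q_tail)/Q_head)*100.
loss = ((126.8 - 107.2)/126.8)*100 = 15.46 %
Therefore the conveyance loss percentage = 15.46 %.


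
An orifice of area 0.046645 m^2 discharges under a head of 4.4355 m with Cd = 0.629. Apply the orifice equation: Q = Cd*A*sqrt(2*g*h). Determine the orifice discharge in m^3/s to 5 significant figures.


Q = 0.629 * 0.046645 * sqrt(2*9.81*4.4355) = 0.27370 m^3/s
Therefore the orifice discharge = 0.27370 m^3/s.


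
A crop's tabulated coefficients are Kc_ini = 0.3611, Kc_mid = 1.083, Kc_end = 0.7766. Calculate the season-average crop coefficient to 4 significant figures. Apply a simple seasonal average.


Approach: apply a simple seasonal average, Kc_avg = (Kc_ini + Kc_mid + Kc_end)/3.
Kc_avg = (0.3611 + 1.083 + 0.7766)/3 = 0.7402
Therefore the season-average crop coefficient = 0.7402.


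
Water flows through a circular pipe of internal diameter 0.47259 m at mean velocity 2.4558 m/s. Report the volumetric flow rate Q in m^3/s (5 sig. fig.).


Approach: apply the continuity equation for pipe flow, Q = A * v with A = pi*(D/2)^2.
A = pi*(0.47259/2)^2 = 0.1754119 m^2
Q = 0.1754119 * 2.4558 = 0.43078 m^3/s
Therefore the volumetric flow rate Q = 0.43078 m^3/s.


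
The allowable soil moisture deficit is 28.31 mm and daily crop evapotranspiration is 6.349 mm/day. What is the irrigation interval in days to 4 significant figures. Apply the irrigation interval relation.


Approach: apply the irrigation interval relation, interval = SMD / ETc.
interval = 28.31 / 6.349 = 4.459 days
Therefore the irrigation interval = 4.459 days.


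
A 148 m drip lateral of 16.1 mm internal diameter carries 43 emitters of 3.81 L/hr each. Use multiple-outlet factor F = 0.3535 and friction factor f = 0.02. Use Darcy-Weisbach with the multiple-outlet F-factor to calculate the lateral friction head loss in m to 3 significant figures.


Approach: apply Darcy-Weisbach with the multiple-outlet F-factor, Q = n*q/(3600*1000) m^3/s; v = Q/A; hf = F*f*(L/D)*(v^2/(2g)).
Q = 43*3.81/(3600*1000) = 4.5508e-05 m^3/s
A = pi*(16.1e-3/2)^2 = 2.0358e-04 m^2, so v = Q/A = 0.22354 m/s
hf = 0.3535*0.02*(148/0.0161)*(0.22354^2/(2*9.81)) = 0.166 m
Therefore the lateral friction head loss = 0.166 m.


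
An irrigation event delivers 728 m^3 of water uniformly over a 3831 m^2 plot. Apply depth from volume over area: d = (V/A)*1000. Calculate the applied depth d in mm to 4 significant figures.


d = (728 / 3831) * 1000 = 190.0 mm
Therefore the applied depth d = 190.0 mm.


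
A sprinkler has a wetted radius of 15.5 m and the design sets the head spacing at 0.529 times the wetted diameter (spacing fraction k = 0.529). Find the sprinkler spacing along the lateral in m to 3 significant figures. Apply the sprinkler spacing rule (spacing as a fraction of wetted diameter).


Approach: apply the sprinkler spacing rule (spacing as a fraction of wetted diameter), S = k*(2*R).
S = 0.529 * (2 * 15.5) = 16.4 m
Therefore the sprinkler spacing along the lateral = 16.4 m.


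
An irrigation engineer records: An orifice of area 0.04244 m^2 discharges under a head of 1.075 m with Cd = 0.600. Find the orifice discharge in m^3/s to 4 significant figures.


Approach: apply the orifice equation, Q = Cd*A*sqrt(2*g*h).
Q = 0.600 * 0.04244 * sqrt(2*9.81*1.075) = 0.1169 m^3/s
Therefore the orifice discharge = 0.1169 m^3/s.


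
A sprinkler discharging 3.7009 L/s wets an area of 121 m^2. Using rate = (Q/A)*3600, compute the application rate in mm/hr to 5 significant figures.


rate = (3.7009 / 121) * 3600 = 110.11 mm/hr
Therefore the application rate = 110.11 mm/hr.


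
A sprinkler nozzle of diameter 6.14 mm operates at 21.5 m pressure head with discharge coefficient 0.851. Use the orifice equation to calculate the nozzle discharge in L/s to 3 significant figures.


Approach: apply the orifice equation, Q = Cd*A*sqrt(2*g*h), A = pi*(d/2)^2.
A = pi*(6.14e-3/2)^2 = 2.9609e-05 m^2
Q = 0.851 * 2.9609e-05 * sqrt(2*9.81*21.5) * 1000 = 0.518 L/s
Therefore the nozzle discharge = 0.518 L/s.


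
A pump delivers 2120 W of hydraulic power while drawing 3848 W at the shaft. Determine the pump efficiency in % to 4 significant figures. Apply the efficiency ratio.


Approach: apply the efficiency ratio, eta = (P_out/P_in)*100.
eta = (2120 / 3848) * 100 = 55.09 %
Therefore the pump efficiency = 55.09 %.


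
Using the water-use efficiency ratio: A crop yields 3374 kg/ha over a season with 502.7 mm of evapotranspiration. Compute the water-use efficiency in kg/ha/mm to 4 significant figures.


Approach: apply the water-use efficiency ratio, WUE = yield/ET.
WUE = 3374 / 502.7 = 6.712 kg/ha/mm
Therefore the water-use efficiency = 6.712 kg/ha/mm.


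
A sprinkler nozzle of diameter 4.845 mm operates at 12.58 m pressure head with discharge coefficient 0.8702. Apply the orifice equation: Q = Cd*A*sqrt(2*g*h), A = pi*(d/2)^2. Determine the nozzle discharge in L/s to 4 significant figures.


A = pi*(4.845e-3/2)^2 = 1.84365e-05 m^2
Q = 0.8702 * 1.84365e-05 * sqrt(2*9.81*12.58) * 1000 = 0.2520 L/s
Therefore the nozzle discharge = 0.2520 L/s.


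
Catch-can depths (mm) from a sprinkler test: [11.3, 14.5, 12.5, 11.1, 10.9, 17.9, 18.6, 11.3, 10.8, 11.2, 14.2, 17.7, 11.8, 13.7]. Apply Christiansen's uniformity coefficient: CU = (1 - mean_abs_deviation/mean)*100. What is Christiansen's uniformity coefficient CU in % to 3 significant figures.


mean = 13.393 mm
mean |d_i - mean| = 2.3204 mm
CU = (1 - 2.3204/13.393)*100 = 82.7 %
Therefore Christiansen's uniformity coefficient CU = 82.7 %.


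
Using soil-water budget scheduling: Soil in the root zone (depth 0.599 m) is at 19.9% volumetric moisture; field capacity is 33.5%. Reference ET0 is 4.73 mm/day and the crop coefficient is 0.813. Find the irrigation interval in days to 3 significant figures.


Approach: apply soil-water budget scheduling, SMD = (FC-theta)/100*depth*1000; ETc = ET0*Kc; interval = SMD/ETc.
Step 1 — soil moisture deficit:
  SMD = (33.5 - 19.9)/100 * 0.599 * 1000 = 81.464 mm
Step 2 — daily crop ET (ETc = ET0*Kc):
  ETc = 4.73 * 0.813 = 3.8455 mm/day
Step 3 — irrigation interval (SMD/ETc):
  interval = 81.464 / 3.8455 = 21.2 days
Therefore the irrigation interval = 21.2 days.


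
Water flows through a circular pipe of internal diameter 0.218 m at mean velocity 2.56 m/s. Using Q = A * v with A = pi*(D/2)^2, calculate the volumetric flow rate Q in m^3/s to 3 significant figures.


A = pi*(0.218/2)^2 = 0.037325 m^2
Q = 0.037325 * 2.56 = 0.0956 m^3/s
Therefore the volumetric flow rate Q = 0.0956 m^3/s.


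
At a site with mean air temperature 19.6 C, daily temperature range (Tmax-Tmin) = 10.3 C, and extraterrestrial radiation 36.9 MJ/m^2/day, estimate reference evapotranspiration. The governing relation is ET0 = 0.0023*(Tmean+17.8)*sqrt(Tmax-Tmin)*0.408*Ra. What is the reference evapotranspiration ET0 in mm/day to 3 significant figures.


ET0 = 0.0023*(19.6+17.8)*sqrt(10.3)*0.408*36.9 = 4.16 mm/day
Therefore the reference evapotranspiration ET0 = 4.16 mm/day.


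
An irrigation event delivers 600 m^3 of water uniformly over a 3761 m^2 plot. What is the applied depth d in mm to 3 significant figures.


Approach: apply depth from volume over area, d = (V/A)*1000.
d = (600 / 3761) * 1000 = 160 mm
Therefore the applied depth d = 160 mm.


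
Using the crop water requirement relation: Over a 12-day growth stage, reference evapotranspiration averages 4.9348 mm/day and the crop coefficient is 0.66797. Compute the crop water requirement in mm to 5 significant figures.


Approach: apply the crop water requirement relation, CWR = ET0 * Kc * days.
CWR = 4.9348 * 0.66797 * 12 = 39.556 mm
Therefore the crop water requirement = 39.556 mm.


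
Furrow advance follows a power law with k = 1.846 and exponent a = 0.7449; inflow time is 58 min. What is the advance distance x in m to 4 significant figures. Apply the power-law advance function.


Approach: apply the power-law advance function, x = k*t^a.
x = 1.846 * 58^0.7449 = 38.00 m
Therefore the advance distance x = 38.00 m.


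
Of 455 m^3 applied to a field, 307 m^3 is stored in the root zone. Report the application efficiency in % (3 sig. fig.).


Approach: apply the application efficiency ratio, Ea = (stored/applied)*100.
Ea = (307/455)*100 = 67.5 %
Therefore the application efficiency = 67.5 %.


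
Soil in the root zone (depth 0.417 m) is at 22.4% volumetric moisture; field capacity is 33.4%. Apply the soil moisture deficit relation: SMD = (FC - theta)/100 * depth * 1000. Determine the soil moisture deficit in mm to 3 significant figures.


SMD = (33.4 - 22.4)/100 * 0.417 * 1000 = 45.9 mm
Therefore the soil moisture deficit = 45.9 mm.


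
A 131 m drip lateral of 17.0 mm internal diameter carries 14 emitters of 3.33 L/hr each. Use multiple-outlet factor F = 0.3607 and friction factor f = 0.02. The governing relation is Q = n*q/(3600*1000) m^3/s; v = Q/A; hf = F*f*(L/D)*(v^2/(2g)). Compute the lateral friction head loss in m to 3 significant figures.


Q = 14*3.33/(3600*1000) = 1.2950e-05 m^3/s
A = pi*(17.0e-3/2)^2 = 2.2698e-04 m^2, so v = Q/A = 0.057053 m/s
hf = 0.3607*0.02*(131/0.0170)*(0.057053^2/(2*9.81)) = 0.00922 m
Therefore the lateral friction head loss = 0.00922 m.


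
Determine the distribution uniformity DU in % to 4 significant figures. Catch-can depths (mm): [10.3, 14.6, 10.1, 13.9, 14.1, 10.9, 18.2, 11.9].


Approach: apply the low-quarter distribution uniformity, DU = (mean of lowest quarter of readings / overall mean)*100.
sorted lowest 2 of 8: [10.1, 10.3] -> mean = 10.2000 mm
overall mean = 13.0000 mm
DU = (10.2000/13.0000)*100 = 78.46 %
Therefore the distribution uniformity DU = 78.46 %.


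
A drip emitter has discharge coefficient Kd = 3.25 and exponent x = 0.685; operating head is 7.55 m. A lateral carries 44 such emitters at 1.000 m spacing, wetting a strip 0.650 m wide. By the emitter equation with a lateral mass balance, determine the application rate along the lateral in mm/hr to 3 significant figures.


Approach: apply the emitter equation with a lateral mass balance, q = Kd*h^x; Q = n*q; rate = Q/(n*spacing*width).
Step 1 — single emitter flow (q = Kd*h^x):
  q = 3.25 * 7.55^0.685 = 12.980 L/hr
Step 2 — total lateral flow: Q = 44 * 12.980 = 571.12 L/hr
Step 3 — wetted area: A = 44 * 1.000 * 0.650 = 28.600 m^2
Step 4 — application rate: Q/A = 571.12/28.600 = 20.0 mm/hr
Therefore the application rate along the lateral = 20.0 mm/hr.


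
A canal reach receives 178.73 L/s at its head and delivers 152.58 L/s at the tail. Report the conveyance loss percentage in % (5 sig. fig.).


Approach: apply the conveyance loss ratio, loss% = ((Q_head - Q_tail)/Q_head)*100.
loss = ((178.73 - 152.58)/178.73)*100 = 14.631 %
Therefore the conveyance loss percentage = 14.631 %.


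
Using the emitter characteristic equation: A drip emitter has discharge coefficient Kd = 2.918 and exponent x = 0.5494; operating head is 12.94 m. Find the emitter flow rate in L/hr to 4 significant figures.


Approach: apply the emitter characteristic equation, q = Kd * h^x.
q = 2.918 * 12.94^0.5494 = 11.91 L/hr
Therefore the emitter flow rate = 11.91 L/hr.


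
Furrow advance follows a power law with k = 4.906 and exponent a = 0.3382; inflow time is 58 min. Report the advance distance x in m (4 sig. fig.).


Approach: apply the power-law advance function, x = k*t^a.
x = 4.906 * 58^0.3382 = 19.37 m
Therefore the advance distance x = 19.37 m.


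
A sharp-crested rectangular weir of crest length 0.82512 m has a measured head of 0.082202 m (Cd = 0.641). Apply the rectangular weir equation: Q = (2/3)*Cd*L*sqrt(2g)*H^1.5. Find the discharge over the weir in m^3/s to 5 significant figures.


Q = (2/3)*0.641*0.82512*sqrt(2*9.81)*0.082202^1.5 = 0.036809 m^3/s
Therefore the discharge over the weir = 0.036809 m^3/s.


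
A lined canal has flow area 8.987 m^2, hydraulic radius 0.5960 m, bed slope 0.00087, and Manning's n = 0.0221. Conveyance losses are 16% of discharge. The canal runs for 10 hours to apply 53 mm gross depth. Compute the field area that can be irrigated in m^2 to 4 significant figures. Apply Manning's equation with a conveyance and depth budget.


Approach: apply Manning's equation with a conveyance and depth budget, Q = (1/n)*A*R^(2/3)*S^(1/2); Q_field = Q*(1-loss); Area = Q_field*t/(d/1000).
Step 1 — canal discharge (Manning's equation):
  Q = (1/0.0221) * 8.987 * 0.5960^(2/3) * 0.00087^(1/2) = 8.49467 m^3/s
Step 2 — delivered flow: Q_field = 8.49467*(1 - 16/100) = 7.13552 m^3/s
Step 3 — volume delivered: V = 7.13552 * 10*3600 = 256879 m^3
Step 4 — area served: A = V / (depth/1000) = 256879 / 0.053 = 4847000 m^2
Therefore the field area that can be irrigated = 4847000 m^2.


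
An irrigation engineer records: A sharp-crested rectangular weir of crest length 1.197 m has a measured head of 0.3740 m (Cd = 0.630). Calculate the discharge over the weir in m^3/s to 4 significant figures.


Approach: apply the rectangular weir equation, Q = (2/3)*Cd*L*sqrt(2g)*H^1.5.
Q = (2/3)*0.630*1.197*sqrt(2*9.81)*0.3740^1.5 = 0.5093 m^3/s
Therefore the discharge over the weir = 0.5093 m^3/s.


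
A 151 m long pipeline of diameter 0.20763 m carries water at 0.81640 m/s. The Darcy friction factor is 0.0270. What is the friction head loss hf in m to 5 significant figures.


Approach: apply the Darcy-Weisbach equation, hf = f*(L/D)*(v^2/(2g)).
hf = 0.0270 * (151/0.20763) * (0.81640^2 / (2*9.81))
hf = 0.66705 m
Therefore the friction head loss hf = 0.66705 m.


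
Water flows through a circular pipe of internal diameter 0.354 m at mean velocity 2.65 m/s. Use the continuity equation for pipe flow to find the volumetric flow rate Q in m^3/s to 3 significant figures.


Approach: apply the continuity equation for pipe flow, Q = A * v with A = pi*(D/2)^2.
A = pi*(0.354/2)^2 = 0.098423 m^2
Q = 0.098423 * 2.65 = 0.261 m^3/s
Therefore the volumetric flow rate Q = 0.261 m^3/s.


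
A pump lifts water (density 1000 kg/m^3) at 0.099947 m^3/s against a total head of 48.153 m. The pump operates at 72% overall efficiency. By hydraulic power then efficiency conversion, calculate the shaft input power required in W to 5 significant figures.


Approach: apply hydraulic power then efficiency conversion, P = rho*g*Q*H; P_in = P/eta.
Step 1 — hydraulic power (P = rho*g*Q*H):
  P = 1000 * 9.81 * 0.099947 * 48.153 = 47213.06 W
Step 2 — input power: P_in = P/eta = 47213.06 / 0.72 = 65574 W
Therefore the shaft input power required = 65574 W.


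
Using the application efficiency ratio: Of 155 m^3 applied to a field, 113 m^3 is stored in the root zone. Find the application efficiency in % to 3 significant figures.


Approach: apply the application efficiency ratio, Ea = (stored/applied)*100.
Ea = (113/155)*100 = 72.9 %
Therefore the application efficiency = 72.9 %.


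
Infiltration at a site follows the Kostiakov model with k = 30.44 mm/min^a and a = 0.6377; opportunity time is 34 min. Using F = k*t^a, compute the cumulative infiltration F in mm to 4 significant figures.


F = 30.44 * 34^0.6377 = 288.4 mm
Therefore the cumulative infiltration F = 288.4 mm.
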